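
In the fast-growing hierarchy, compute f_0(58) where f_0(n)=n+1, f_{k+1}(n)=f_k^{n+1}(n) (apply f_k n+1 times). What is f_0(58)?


f_0(58) = 58 + 1 = 59

59


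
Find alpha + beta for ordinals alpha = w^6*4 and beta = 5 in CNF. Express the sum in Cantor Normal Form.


Ordinal addition w^6*4 + 5:
Leading exponent of alpha (6) > leading exponent of beta (0).
Since alpha's term has higher exponent than beta's leading term,
the sum is simply alpha followed by beta.
Result = w^6*4 + 5

w^6*4 + 5


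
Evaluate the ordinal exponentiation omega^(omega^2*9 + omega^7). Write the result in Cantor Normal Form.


omega^(omega^2*9 + omega^7):
In ordinal addition a term is absorbed by a following term of strictly larger exponent: 2 < 7, so omega^2*9 + omega^7 = omega^7.
omega raised to a CNF ordinal is a single CNF term: Result = omega^(omega^7)

omega^(omega^7)


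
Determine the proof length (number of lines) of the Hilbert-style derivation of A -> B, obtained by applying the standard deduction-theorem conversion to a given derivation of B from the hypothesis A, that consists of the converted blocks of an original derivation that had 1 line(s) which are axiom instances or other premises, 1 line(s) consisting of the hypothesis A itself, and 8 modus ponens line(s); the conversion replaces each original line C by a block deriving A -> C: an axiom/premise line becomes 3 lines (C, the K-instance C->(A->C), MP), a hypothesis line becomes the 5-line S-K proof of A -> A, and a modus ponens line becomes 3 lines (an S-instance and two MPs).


Deduction-theorem conversion, block by block:
- 1 axiom/premise lines -> 3 lines each = 3
- 1 hypothesis lines -> 5 lines each (identity proof A->A) = 5
- 8 MP lines -> 3 lines each (S-instance, MP, MP) = 24
Total = 3 + 5 + 24 = 32 lines.

32


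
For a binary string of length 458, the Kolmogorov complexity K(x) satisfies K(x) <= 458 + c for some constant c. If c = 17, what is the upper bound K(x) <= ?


K(x) <= |x| + c = 458 + 17 = 475

475


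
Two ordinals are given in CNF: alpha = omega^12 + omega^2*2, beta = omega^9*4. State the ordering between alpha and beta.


Compare term by term from highest exponent:
alpha = omega^12 + omega^2*2
beta = omega^9*4
Term 1: alpha has omega^12*1, beta has omega^9*4
Term 2: alpha has omega^2*2, beta has omega^0*0
Result: alpha > beta

alpha > beta


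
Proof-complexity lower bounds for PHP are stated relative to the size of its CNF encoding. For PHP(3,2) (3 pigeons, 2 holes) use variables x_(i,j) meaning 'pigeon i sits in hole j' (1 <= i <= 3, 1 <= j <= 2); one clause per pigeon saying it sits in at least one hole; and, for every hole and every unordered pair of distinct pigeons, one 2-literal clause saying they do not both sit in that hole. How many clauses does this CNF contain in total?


PHP(3,2): 3 pigeons, 2 holes, 3*2 = 6 variables.
- pigeon clauses: one per pigeon -> 3 clauses
- hole clauses: 2 holes * C(3,2) = 2 * 3 -> 6 clauses
Total clauses = 3 + 6 = 9

9


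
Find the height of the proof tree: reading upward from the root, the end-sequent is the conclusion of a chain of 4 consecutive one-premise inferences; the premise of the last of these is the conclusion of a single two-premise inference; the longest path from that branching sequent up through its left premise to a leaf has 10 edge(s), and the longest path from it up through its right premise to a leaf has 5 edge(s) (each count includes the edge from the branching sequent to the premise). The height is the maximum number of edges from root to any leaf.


Longest path through the left premise: 10 edges (measured from the branching sequent)
Longest path through the right premise: 5 edges
Height of the subtree rooted at the branching sequent: max(10, 5) = 10
The branching sequent sits 4 edges above the root (the chain of one-premise inferences), so height = 10 + 4 = 14

14


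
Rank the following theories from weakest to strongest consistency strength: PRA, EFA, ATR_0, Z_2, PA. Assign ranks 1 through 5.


Ordering by consistency strength:
1. EFA
2. PRA
3. PA
4. ATR_0
5. Z_2


PRA=2, EFA=1, ATR_0=4, Z_2=5, PA=3


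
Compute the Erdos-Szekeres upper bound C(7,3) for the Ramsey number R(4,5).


R(4,5) <= C(4+5-2, 4-1) = C(7, 3)
C(7, 3) = 7! / (3! * 4!)
= 35

35


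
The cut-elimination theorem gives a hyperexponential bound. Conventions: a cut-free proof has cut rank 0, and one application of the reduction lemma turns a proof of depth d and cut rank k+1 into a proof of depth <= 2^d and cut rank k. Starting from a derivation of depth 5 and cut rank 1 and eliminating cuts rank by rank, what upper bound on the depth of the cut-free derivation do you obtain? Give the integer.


Each rank reduction sends depth d to at most 2^d; cut rank r needs r reductions.
2_0(5) = 5
2_1(5) = 2^5 = 32
Cut-free depth bound = 32

32


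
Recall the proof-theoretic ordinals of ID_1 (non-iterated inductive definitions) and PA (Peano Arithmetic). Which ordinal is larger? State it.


Proof-theoretic ordinal of ID_1 (non-iterated inductive definitions): psi_0(epsilon_{Omega+1})
Proof-theoretic ordinal of PA (Peano Arithmetic): epsilon_0
Comparing: epsilon_0 < psi_0(epsilon_{Omega+1}).
The larger ordinal is psi_0(epsilon_{Omega+1}) (from ID_1 (non-iterated inductive definitions)).

psi_0(epsilon_{Omega+1})


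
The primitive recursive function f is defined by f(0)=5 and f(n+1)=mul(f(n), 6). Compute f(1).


f(0) = 5
f(1) = mul(f(0), 6) = mul(5, 6) = 30


30


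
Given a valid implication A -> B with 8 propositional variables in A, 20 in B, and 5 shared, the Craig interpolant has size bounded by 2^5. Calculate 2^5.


Shared atoms = 5
Craig interpolant size bound = 2^5
= 32

32


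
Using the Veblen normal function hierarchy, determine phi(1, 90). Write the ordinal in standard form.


phi(1, 90):
phi(1, beta) = epsilon_beta (the beta-th epsilon number).
phi(1, 90) = epsilon_90

epsilon_90


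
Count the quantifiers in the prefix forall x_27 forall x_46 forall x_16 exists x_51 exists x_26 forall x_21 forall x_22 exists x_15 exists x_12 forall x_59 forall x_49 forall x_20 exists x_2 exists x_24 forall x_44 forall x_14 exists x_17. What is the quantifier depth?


Quantifier prefix has 17 quantifier symbols.
Quantifier depth = 17

17


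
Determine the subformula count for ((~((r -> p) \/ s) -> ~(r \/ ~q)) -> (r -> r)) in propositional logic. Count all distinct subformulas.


Formula: ((~((r -> p) \/ s) -> ~(r \/ ~q)) -> (r -> r))
Subformulas found:
  1. q
  2. s
  3. r
  4. p
  5. ~q
  6. (r -> r)
  7. (r -> p)
  8. (r \/ ~q)
  9. ~(r \/ ~q)
  10. ((r -> p) \/ s)
  11. ~((r -> p) \/ s)
  12. (~((r -> p) \/ s) -> ~(r \/ ~q))
  13. ((~((r -> p) \/ s) -> ~(r \/ ~q)) -> (r -> r))
Total distinct subformulas = 13

13


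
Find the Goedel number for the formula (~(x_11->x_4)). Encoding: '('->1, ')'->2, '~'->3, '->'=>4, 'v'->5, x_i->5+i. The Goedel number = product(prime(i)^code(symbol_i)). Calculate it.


Formula: (~(x_11->x_4))
Symbol codes: [1, 3, 1, 16, 4, 9, 2, 2]
Primes: [2, 3, 5, 7, 11, 13, 17, 19]
p_1^1 = 2^1 = 2
p_2^3 = 3^3 = 27
p_3^1 = 5^1 = 5
p_4^16 = 7^16 = 33232930569601
p_5^4 = 11^4 = 14641
p_6^9 = 13^9 = 10604499373
p_7^2 = 17^2 = 289
p_8^2 = 19^2 = 361
Product = 145344419083954986869917161153125190

145344419083954986869917161153125190


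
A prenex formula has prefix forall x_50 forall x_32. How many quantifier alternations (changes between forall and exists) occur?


Walk the prefix and count type changes:
  position 1: forall -> forall
Total alternations = 0

0


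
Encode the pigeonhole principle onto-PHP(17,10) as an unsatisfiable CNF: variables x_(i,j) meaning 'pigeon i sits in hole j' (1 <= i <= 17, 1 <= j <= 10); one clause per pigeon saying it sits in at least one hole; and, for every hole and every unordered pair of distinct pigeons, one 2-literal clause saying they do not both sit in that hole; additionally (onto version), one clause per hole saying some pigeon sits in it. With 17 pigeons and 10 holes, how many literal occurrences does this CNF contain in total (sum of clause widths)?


onto-PHP(17,10): 17 pigeons, 10 holes, 17*10 = 170 variables.
- pigeon clauses: one per pigeon -> 17 clauses of width 10 -> 170 literals
- hole clauses: 10 holes * C(17,2) = 10 * 136 -> 1360 clauses of width 2 -> 2720 literals
- onto clauses: one per hole -> 10 clauses of width 17 -> 170 literals
Total literal occurrences = 170 + 2720 + 170 = 3060

3060


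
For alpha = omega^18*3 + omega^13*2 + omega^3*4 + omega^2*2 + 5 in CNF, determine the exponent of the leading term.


CNF: omega^18*3 + omega^13*2 + omega^3*4 + omega^2*2 + 5
The leading term is omega^18*3, which has exponent 18.

18


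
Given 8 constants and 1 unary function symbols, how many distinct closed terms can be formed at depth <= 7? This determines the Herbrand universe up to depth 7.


Herbrand terms by depth:
Depth 0: 8 constants
Depth 1: 8 new terms (running total: 16)
Depth 2: 8 new terms (running total: 24)
Depth 3: 8 new terms (running total: 32)
Depth 4: 8 new terms (running total: 40)
Depth 5: 8 new terms (running total: 48)
Depth 6: 8 new terms (running total: 56)
Depth 7: 8 new terms (running total: 64)
Total distinct ground terms = 64

64


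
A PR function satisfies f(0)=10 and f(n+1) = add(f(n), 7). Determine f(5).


f(0) = 10
f(1) = add(f(0), 7) = add(10, 7) = 17
f(2) = add(f(1), 7) = add(17, 7) = 24
f(3) = add(f(2), 7) = add(24, 7) = 31
f(4) = add(f(3), 7) = add(31, 7) = 38
f(5) = add(f(4), 7) = add(38, 7) = 45


45


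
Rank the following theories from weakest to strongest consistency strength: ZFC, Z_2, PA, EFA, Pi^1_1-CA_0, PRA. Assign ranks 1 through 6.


Ordering by consistency strength:
1. EFA
2. PRA
3. PA
4. Pi^1_1-CA_0
5. Z_2
6. ZFC


ZFC=6, Z_2=5, PA=3, EFA=1, Pi^1_1-CA_0=4, PRA=2


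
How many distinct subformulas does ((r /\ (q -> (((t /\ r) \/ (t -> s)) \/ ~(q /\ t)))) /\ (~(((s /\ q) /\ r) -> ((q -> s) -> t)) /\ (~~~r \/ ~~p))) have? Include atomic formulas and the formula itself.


Formula: ((r /\ (q -> (((t /\ r) \/ (t -> s)) \/ ~(q /\ t)))) /\ (~(((s /\ q) /\ r) -> ((q -> s) -> t)) /\ (~~~r \/ ~~p)))
Subformulas found:
  1. r
  2. q
  3. s
  4. t
  5. p
  6. ~p
  7. ~r
  8. ~~r
  9. ~~p
  10. ~~~r
  11. (t /\ r)
  12. (s /\ q)
  13. (t -> s)
  14. (q /\ t)
  15. (q -> s)
  16. ~(q /\ t)
  17. (~~~r \/ ~~p)
  18. ((s /\ q) /\ r)
  19. ((q -> s) -> t)
  20. ((t /\ r) \/ (t -> s))
  21. (((s /\ q) /\ r) -> ((q -> s) -> t))
  22. ~(((s /\ q) /\ r) -> ((q -> s) -> t))
  23. (((t /\ r) \/ (t -> s)) \/ ~(q /\ t))
  24. (q -> (((t /\ r) \/ (t -> s)) \/ ~(q /\ t)))
  25. (r /\ (q -> (((t /\ r) \/ (t -> s)) \/ ~(q /\ t))))
  26. (~(((s /\ q) /\ r) -> ((q -> s) -> t)) /\ (~~~r \/ ~~p))
  27. ((r /\ (q -> (((t /\ r) \/ (t -> s)) \/ ~(q /\ t)))) /\ (~(((s /\ q) /\ r) -> ((q -> s) -> t)) /\ (~~~r \/ ~~p)))
Total distinct subformulas = 27

27


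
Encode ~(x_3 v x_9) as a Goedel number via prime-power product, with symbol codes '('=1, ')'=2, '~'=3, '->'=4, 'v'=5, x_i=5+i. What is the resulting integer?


Formula: ~(x_3 v x_9)
Symbol codes: [3, 1, 8, 5, 14, 2]
Primes: [2, 3, 5, 7, 11, 13]
p_1^3 = 2^3 = 8
p_2^1 = 3^1 = 3
p_3^8 = 5^8 = 390625
p_4^5 = 7^5 = 16807
p_5^14 = 11^14 = 379749833583241
p_6^2 = 13^2 = 169
Product = 10112202858400001449715625000

10112202858400001449715625000


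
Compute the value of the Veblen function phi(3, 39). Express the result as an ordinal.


phi(3, 39):
phi(3, beta) = eta_beta (the beta-th eta number, fixed point of zeta).
phi(3, 39) = eta_39

eta_39


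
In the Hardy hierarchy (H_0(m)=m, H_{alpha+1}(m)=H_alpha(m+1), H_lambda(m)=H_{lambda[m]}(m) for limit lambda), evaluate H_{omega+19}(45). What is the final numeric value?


H_{omega+19}(45):
Unwind the 19 successor steps: H_{omega+19}(45) = H_omega(45+19) = H_omega(64).
H_omega(m) = H_m(m) = m + m = 2m.
Result = 2 * 64 = 128

128


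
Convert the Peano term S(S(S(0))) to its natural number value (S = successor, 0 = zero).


Counting successors applied to 0:
3 applications of S to 0 = 3

3


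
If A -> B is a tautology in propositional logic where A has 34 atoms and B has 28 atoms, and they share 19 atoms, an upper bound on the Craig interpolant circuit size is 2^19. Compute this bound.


Shared atoms = 19
Craig interpolant size bound = 2^19
= 524288

524288


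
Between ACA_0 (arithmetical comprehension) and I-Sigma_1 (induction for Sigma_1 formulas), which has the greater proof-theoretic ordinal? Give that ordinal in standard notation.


Proof-theoretic ordinal of ACA_0 (arithmetical comprehension): epsilon_0
Proof-theoretic ordinal of I-Sigma_1 (induction for Sigma_1 formulas): omega^omega
Comparing: omega^omega < epsilon_0.
The larger ordinal is epsilon_0 (from ACA_0 (arithmetical comprehension)).

epsilon_0


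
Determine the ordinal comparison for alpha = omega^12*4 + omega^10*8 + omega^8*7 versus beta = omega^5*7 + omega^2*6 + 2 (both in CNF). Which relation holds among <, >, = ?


Compare term by term from highest exponent:
alpha = omega^12*4 + omega^10*8 + omega^8*7
beta = omega^5*7 + omega^2*6 + 2
Term 1: alpha has omega^12*4, beta has omega^5*7
Term 2: alpha has omega^10*8, beta has omega^2*6
Term 3: alpha has omega^8*7, beta has omega^0*2
Result: alpha > beta

alpha > beta


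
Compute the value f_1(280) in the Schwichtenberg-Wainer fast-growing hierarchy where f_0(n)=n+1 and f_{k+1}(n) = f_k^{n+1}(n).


f_1(280) = f_0^281(280)
f_0 adds 1 each time, applied 281 times.
f_1(280) = 280 + 281 = 561

561


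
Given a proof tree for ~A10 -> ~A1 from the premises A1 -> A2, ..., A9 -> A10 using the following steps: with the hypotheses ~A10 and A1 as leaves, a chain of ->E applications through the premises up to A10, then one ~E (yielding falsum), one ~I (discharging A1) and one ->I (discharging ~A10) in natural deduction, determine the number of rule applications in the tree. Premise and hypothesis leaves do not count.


From hypothesis A1, 9 ->E steps along the 9 premises yield A10.
~E with hypothesis ~A10 gives falsum (1 node); ~I discharging A1 gives ~A1 (1 node); ->I discharging ~A10 gives the goal (1 node).
Total = 9 + 3 = 12 inference nodes.

12


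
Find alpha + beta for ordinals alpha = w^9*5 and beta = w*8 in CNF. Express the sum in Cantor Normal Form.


Ordinal addition w^9*5 + w*8:
Leading exponent of alpha (9) > leading exponent of beta (1).
Since alpha's term has higher exponent than beta's leading term,
the sum is simply alpha followed by beta.
Result = w^9*5 + w*8

w^9*5 + w*8


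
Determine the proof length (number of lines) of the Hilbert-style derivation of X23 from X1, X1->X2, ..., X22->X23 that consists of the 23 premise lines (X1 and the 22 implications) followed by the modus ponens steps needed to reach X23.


We have 23 premise lines: X1 and 22 implications.
Each implication is detached once by MP, giving 22 MP lines.
23 premise lines + 22 MP lines = 45 total lines.

45


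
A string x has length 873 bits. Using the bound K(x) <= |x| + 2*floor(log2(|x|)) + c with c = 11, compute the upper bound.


floor(log2(873)) = 9
2 * 9 = 18
K(x) <= 873 + 18 + 11 = 902

902


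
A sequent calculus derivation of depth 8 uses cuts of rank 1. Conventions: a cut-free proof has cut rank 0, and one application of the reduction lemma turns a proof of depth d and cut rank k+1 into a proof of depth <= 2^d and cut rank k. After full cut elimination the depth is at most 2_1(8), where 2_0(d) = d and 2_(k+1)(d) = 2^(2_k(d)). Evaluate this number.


Each rank reduction sends depth d to at most 2^d; cut rank r needs r reductions.
2_0(8) = 8
2_1(8) = 2^8 = 256
Cut-free depth bound = 256

256


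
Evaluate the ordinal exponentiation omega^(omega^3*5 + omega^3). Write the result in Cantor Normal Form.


omega^(omega^3*5 + omega^3):
Both terms of the exponent have the same exponent 3, so they merge: omega^3*5 + omega^3 = omega^3*(5+1) = omega^3*6.
omega raised to a CNF ordinal is a single CNF term: Result = omega^(omega^3*6)

omega^(omega^3*6)


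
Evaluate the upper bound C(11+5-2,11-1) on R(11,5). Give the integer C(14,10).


R(11,5) <= C(11+5-2, 11-1) = C(14, 10)
C(14, 10) = 14! / (10! * 4!)
= 1001

1001


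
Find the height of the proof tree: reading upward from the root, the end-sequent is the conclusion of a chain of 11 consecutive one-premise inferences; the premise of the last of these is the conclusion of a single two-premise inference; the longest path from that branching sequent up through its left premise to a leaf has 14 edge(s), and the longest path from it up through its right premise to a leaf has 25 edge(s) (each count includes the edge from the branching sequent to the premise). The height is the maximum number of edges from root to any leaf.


Longest path through the left premise: 14 edges (measured from the branching sequent)
Longest path through the right premise: 25 edges
Height of the subtree rooted at the branching sequent: max(14, 25) = 25
The branching sequent sits 11 edges above the root (the chain of one-premise inferences), so height = 25 + 11 = 36

36


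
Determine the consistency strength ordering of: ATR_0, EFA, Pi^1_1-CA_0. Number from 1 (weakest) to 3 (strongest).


Ordering by consistency strength:
1. EFA
2. ATR_0
3. Pi^1_1-CA_0


ATR_0=2, EFA=1, Pi^1_1-CA_0=3


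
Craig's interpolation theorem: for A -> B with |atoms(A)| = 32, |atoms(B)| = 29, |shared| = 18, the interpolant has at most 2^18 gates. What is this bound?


Shared atoms = 18
Craig interpolant size bound = 2^18
= 262144

262144


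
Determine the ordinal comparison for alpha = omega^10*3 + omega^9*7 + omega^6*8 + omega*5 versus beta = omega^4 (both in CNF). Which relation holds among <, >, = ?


Compare term by term from highest exponent:
alpha = omega^10*3 + omega^9*7 + omega^6*8 + omega*5
beta = omega^4
Term 1: alpha has omega^10*3, beta has omega^4*1
Term 2: alpha has omega^9*7, beta has omega^0*0
Term 3: alpha has omega^6*8, beta has omega^0*0
Term 4: alpha has omega^1*5, beta has omega^0*0
Result: alpha > beta

alpha > beta


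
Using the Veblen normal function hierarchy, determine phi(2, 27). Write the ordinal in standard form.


phi(2, 27):
phi(2, beta) = zeta_beta (the beta-th zeta number, fixed point of epsilon).
phi(2, 27) = zeta_27

zeta_27


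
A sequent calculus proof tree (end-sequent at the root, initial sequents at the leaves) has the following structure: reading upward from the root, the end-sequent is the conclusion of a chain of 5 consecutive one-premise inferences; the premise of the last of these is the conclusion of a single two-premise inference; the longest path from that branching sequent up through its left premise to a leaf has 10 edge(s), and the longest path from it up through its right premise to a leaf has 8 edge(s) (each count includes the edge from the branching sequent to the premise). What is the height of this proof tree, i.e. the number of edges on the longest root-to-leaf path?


Longest path through the left premise: 10 edges (measured from the branching sequent)
Longest path through the right premise: 8 edges
Height of the subtree rooted at the branching sequent: max(10, 8) = 10
The branching sequent sits 5 edges above the root (the chain of one-premise inferences), so height = 10 + 5 = 15

15


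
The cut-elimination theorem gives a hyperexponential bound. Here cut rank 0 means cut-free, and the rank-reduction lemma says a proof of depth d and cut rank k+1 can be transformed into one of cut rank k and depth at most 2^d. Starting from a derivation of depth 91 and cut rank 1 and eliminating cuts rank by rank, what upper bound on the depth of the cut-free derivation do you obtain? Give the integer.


Each rank reduction sends depth d to at most 2^d; cut rank r needs r reductions.
2_0(91) = 91
2_1(91) = 2^91 = 2475880078570760549798248448
Cut-free depth bound = 2475880078570760549798248448

2475880078570760549798248448


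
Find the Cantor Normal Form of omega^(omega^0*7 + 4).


omega^(omega^0*7 + 4):
omega^0 = 1, so the exponent is 7 + 4 = 11 (finite ordinal addition).
Result = omega^11, already a single CNF term.

omega^11


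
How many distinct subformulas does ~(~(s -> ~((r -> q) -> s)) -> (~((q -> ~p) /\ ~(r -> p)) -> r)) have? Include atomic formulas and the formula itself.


Formula: ~(~(s -> ~((r -> q) -> s)) -> (~((q -> ~p) /\ ~(r -> p)) -> r))
Subformulas found:
  1. r
  2. q
  3. s
  4. p
  5. ~p
  6. (r -> q)
  7. (r -> p)
  8. (q -> ~p)
  9. ~(r -> p)
  10. ((r -> q) -> s)
  11. ~((r -> q) -> s)
  12. (s -> ~((r -> q) -> s))
  13. ~(s -> ~((r -> q) -> s))
  14. ((q -> ~p) /\ ~(r -> p))
  15. ~((q -> ~p) /\ ~(r -> p))
  16. (~((q -> ~p) /\ ~(r -> p)) -> r)
  17. (~(s -> ~((r -> q) -> s)) -> (~((q -> ~p) /\ ~(r -> p)) -> r))
  18. ~(~(s -> ~((r -> q) -> s)) -> (~((q -> ~p) /\ ~(r -> p)) -> r))
Total distinct subformulas = 18

18


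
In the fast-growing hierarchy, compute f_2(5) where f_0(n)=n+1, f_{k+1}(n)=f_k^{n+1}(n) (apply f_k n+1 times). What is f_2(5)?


f_2(5) = f_1^6(5)
f_1(m) = 2m + 1.
Iterating: f_1^k(n) = 2^k*(n+1) - 1.
f_2(5) = 2^6*(5+1) - 1 = 64*6 - 1 = 383

383


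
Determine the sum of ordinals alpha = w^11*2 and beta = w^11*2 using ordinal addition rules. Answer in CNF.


Ordinal addition w^11*2 + w^11*2:
Both terms have the same exponent 11.
w^e*c + w^e*d = w^e*(c+d).
Result = w^11*(2+2) = w^11*4

w^11*4


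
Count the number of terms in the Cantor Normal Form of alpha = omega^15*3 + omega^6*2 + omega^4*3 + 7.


CNF: omega^15*3 + omega^6*2 + omega^4*3 + 7
Count the summands separated by '+':
  term 1: omega^15*3
  term 2: omega^6*2
  term 3: omega^4*3
  term 4: 7
Total terms = 4

4


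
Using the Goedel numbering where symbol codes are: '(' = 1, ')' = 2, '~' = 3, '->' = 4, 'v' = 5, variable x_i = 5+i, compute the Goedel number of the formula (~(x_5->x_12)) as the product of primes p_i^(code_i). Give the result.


Formula: (~(x_5->x_12))
Symbol codes: [1, 3, 1, 10, 4, 17, 2, 2]
Primes: [2, 3, 5, 7, 11, 13, 17, 19]
p_1^1 = 2^1 = 2
p_2^3 = 3^3 = 27
p_3^1 = 5^1 = 5
p_4^10 = 7^10 = 282475249
p_5^4 = 11^4 = 14641
p_6^17 = 13^17 = 8650415919381337933
p_7^2 = 17^2 = 289
p_8^2 = 19^2 = 361
Product = 1007759588034583897618705293523208889510

1007759588034583897618705293523208889510


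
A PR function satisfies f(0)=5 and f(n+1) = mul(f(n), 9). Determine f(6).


f(0) = 5
f(1) = mul(f(0), 9) = mul(5, 9) = 45
f(2) = mul(f(1), 9) = mul(45, 9) = 405
f(3) = mul(f(2), 9) = mul(405, 9) = 3645
f(4) = mul(f(3), 9) = mul(3645, 9) = 32805
f(5) = mul(f(4), 9) = mul(32805, 9) = 295245
f(6) = mul(f(5), 9) = mul(295245, 9) = 2657205


2657205


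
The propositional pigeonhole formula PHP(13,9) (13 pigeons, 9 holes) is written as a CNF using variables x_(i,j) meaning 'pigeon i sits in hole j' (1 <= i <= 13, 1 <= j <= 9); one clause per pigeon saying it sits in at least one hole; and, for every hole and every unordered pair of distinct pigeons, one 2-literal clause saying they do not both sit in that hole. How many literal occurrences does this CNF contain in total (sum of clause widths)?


PHP(13,9): 13 pigeons, 9 holes, 13*9 = 117 variables.
- pigeon clauses: one per pigeon -> 13 clauses of width 9 -> 117 literals
- hole clauses: 9 holes * C(13,2) = 9 * 78 -> 702 clauses of width 2 -> 1404 literals
Total literal occurrences = 117 + 1404 = 1521

1521


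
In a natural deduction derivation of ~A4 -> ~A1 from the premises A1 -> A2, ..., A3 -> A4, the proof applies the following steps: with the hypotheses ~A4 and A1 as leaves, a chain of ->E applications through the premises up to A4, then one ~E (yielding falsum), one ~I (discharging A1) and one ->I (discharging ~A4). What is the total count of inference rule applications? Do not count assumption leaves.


From hypothesis A1, 3 ->E steps along the 3 premises yield A4.
~E with hypothesis ~A4 gives falsum (1 node); ~I discharging A1 gives ~A1 (1 node); ->I discharging ~A4 gives the goal (1 node).
Total = 3 + 3 = 6 inference nodes.

6


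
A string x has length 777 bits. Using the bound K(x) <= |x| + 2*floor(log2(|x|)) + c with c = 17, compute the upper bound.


floor(log2(777)) = 9
2 * 9 = 18
K(x) <= 777 + 18 + 17 = 812

812


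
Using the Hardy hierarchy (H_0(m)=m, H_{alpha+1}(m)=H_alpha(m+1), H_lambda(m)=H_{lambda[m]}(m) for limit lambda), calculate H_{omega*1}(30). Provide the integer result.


H_{omega*1}(30):
For the Hardy hierarchy, H_{omega*k}(n) = 2^k * n.
2^1 = 2.
2 * 30 = 60

60


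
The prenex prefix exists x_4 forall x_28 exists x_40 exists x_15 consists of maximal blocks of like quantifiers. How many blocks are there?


Alternations = 2.
Blocks = alternations + 1 = 3

3


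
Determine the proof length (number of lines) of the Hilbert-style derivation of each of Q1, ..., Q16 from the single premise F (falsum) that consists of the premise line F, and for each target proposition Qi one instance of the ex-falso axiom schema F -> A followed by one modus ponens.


Ex falso, line by line:
- 1 premise line (F)
- 16 targets, each needing 1 axiom instance (F -> Qi) + 1 MP = 2 lines: 2 * 16 = 32
Total = 1 + 32 = 33 lines.

33


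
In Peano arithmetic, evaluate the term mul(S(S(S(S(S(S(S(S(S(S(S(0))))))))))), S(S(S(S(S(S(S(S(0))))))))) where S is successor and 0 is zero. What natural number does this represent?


mul(S^11(0), S^8(0)):
S^11(0) = 11
S^8(0) = 8
11 * 8 = 88

88


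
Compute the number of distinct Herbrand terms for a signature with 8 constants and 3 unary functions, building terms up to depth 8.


Herbrand terms by depth:
Depth 0: 8 constants
Depth 1: 24 new terms (running total: 32)
Depth 2: 72 new terms (running total: 104)
Depth 3: 216 new terms (running total: 320)
Depth 4: 648 new terms (running total: 968)
Depth 5: 1944 new terms (running total: 2912)
Depth 6: 5832 new terms (running total: 8744)
Depth 7: 17496 new terms (running total: 26240)
Depth 8: 52488 new terms (running total: 78728)
Total distinct ground terms = 78728

78728


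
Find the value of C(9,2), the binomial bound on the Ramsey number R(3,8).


R(3,8) <= C(3+8-2, 3-1) = C(9, 2)
C(9, 2) = 9! / (2! * 7!)
= 36

36


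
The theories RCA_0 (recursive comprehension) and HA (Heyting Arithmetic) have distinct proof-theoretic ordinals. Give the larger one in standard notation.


Proof-theoretic ordinal of RCA_0 (recursive comprehension): omega^omega
Proof-theoretic ordinal of HA (Heyting Arithmetic): epsilon_0
Comparing: omega^omega < epsilon_0.
The larger ordinal is epsilon_0 (from HA (Heyting Arithmetic)).

epsilon_0


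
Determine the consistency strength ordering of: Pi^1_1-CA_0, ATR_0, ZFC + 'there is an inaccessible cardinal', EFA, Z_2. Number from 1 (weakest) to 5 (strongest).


Ordering by consistency strength:
1. EFA
2. ATR_0
3. Pi^1_1-CA_0
4. Z_2
5. ZFC + 'there is an inaccessible cardinal'


Pi^1_1-CA_0=3, ATR_0=2, ZFC + 'there is an inaccessible cardinal'=5, EFA=1, Z_2=4


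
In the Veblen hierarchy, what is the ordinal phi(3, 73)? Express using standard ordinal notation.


phi(3, 73):
phi(3, beta) = eta_beta (the beta-th eta number, fixed point of zeta).
phi(3, 73) = eta_73

eta_73


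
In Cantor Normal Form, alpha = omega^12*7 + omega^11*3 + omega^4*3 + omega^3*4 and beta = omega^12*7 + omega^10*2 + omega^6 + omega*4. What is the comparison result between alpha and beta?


Compare term by term from highest exponent:
alpha = omega^12*7 + omega^11*3 + omega^4*3 + omega^3*4
beta = omega^12*7 + omega^10*2 + omega^6 + omega*4
Term 1: alpha has omega^12*7, beta has omega^12*7
Term 2: alpha has omega^11*3, beta has omega^10*2
Term 3: alpha has omega^4*3, beta has omega^6*1
Term 4: alpha has omega^3*4, beta has omega^1*4
Result: alpha > beta

alpha > beta


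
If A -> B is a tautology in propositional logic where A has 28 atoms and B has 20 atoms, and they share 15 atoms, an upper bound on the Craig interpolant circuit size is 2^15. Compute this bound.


Shared atoms = 15
Craig interpolant size bound = 2^15
= 32768

32768


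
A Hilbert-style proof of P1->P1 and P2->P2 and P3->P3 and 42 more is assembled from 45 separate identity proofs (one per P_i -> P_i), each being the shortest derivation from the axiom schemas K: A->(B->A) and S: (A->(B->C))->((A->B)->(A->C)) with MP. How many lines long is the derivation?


The shortest proof of A->A from K and S in the Hilbert calculus has exactly 5 lines:
(1) K instance A->((A->A)->A), (2) S instance, (3) MP on 1,2, (4) K instance A->(A->A), (5) MP on 3,4.
For 45 independent identities: 45 * 5 = 225 lines total.

225


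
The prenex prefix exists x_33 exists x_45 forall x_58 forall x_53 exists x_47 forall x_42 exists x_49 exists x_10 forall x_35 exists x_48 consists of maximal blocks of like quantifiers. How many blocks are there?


Alternations = 6.
Blocks = alternations + 1 = 7

7


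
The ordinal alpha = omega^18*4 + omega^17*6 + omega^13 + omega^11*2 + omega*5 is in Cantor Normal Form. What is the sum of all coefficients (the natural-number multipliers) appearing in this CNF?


CNF: omega^18*4 + omega^17*6 + omega^13 + omega^11*2 + omega*5
Coefficients: 4 + 6 + 1 + 2 + 5 = 18

18


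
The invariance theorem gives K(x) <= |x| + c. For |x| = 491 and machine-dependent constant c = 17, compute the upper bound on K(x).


K(x) <= |x| + c = 491 + 17 = 508

508


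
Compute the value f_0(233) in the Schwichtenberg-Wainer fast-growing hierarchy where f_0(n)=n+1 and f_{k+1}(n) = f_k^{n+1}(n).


f_0(233) = 233 + 1 = 234

234


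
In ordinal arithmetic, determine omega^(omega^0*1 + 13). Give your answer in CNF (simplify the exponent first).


omega^(omega^0*1 + 13):
omega^0 = 1, so the exponent is 1 + 13 = 14 (finite ordinal addition).
Result = omega^14, already a single CNF term.

omega^14


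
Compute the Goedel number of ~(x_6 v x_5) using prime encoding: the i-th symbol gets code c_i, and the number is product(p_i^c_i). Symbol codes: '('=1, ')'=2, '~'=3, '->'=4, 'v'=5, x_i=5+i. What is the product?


Formula: ~(x_6 v x_5)
Symbol codes: [3, 1, 11, 5, 10, 2]
Primes: [2, 3, 5, 7, 11, 13]
p_1^3 = 2^3 = 8
p_2^1 = 3^1 = 3
p_3^11 = 5^11 = 48828125
p_4^5 = 7^5 = 16807
p_5^10 = 11^10 = 25937424601
p_6^2 = 13^2 = 169
Product = 86334632695854120703125000

86334632695854120703125000


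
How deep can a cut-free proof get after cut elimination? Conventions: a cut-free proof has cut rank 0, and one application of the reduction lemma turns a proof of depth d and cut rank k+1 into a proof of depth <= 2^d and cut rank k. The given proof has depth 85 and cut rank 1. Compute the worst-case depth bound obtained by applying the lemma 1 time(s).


Each rank reduction sends depth d to at most 2^d; cut rank r needs r reductions.
2_0(85) = 85
2_1(85) = 2^85 = 38685626227668133590597632
Cut-free depth bound = 38685626227668133590597632

38685626227668133590597632


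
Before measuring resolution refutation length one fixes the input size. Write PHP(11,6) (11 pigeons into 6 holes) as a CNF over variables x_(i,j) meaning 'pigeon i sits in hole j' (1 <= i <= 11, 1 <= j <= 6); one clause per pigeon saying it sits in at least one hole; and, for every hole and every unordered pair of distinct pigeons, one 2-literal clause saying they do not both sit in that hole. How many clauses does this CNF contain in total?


PHP(11,6): 11 pigeons, 6 holes, 11*6 = 66 variables.
- pigeon clauses: one per pigeon -> 11 clauses
- hole clauses: 6 holes * C(11,2) = 6 * 55 -> 330 clauses
Total clauses = 11 + 330 = 341

341


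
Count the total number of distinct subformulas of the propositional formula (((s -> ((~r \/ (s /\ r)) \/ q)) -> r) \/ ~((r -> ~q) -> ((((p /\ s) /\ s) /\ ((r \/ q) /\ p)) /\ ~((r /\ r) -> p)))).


Formula: (((s -> ((~r \/ (s /\ r)) \/ q)) -> r) \/ ~((r -> ~q) -> ((((p /\ s) /\ s) /\ ((r \/ q) /\ p)) /\ ~((r /\ r) -> p))))
Subformulas found:
  1. r
  2. q
  3. s
  4. p
  5. ~r
  6. ~q
  7. (p /\ s)
  8. (r /\ r)
  9. (s /\ r)
  10. (r \/ q)
  11. (r -> ~q)
  12. ((r \/ q) /\ p)
  13. ((p /\ s) /\ s)
  14. ((r /\ r) -> p)
  15. ~((r /\ r) -> p)
  16. (~r \/ (s /\ r))
  17. ((~r \/ (s /\ r)) \/ q)
  18. (s -> ((~r \/ (s /\ r)) \/ q))
  19. (((p /\ s) /\ s) /\ ((r \/ q) /\ p))
  20. ((s -> ((~r \/ (s /\ r)) \/ q)) -> r)
  21. ((((p /\ s) /\ s) /\ ((r \/ q) /\ p)) /\ ~((r /\ r) -> p))
  22. ((r -> ~q) -> ((((p /\ s) /\ s) /\ ((r \/ q) /\ p)) /\ ~((r /\ r) -> p)))
  23. ~((r -> ~q) -> ((((p /\ s) /\ s) /\ ((r \/ q) /\ p)) /\ ~((r /\ r) -> p)))
  24. (((s -> ((~r \/ (s /\ r)) \/ q)) -> r) \/ ~((r -> ~q) -> ((((p /\ s) /\ s) /\ ((r \/ q) /\ p)) /\ ~((r /\ r) -> p))))
Total distinct subformulas = 24

24


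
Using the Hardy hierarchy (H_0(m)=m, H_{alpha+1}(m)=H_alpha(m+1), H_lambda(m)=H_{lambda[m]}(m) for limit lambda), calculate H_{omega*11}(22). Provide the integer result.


H_{omega*11}(22):
For the Hardy hierarchy, H_{omega*k}(n) = 2^k * n.
2^11 = 2048.
2048 * 22 = 45056

45056


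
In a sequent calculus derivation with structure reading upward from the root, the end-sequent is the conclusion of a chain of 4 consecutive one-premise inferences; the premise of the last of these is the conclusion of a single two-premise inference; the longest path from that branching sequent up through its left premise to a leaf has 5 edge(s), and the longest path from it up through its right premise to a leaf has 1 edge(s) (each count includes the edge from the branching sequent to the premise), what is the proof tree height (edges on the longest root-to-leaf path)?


Longest path through the left premise: 5 edges (measured from the branching sequent)
Longest path through the right premise: 1 edges
Height of the subtree rooted at the branching sequent: max(5, 1) = 5
The branching sequent sits 4 edges above the root (the chain of one-premise inferences), so height = 5 + 4 = 9

9


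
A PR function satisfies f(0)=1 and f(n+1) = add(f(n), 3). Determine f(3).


f(0) = 1
f(1) = add(f(0), 3) = add(1, 3) = 4
f(2) = add(f(1), 3) = add(4, 3) = 7
f(3) = add(f(2), 3) = add(7, 3) = 10


10


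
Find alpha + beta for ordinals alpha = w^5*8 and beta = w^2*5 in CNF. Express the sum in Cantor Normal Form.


Ordinal addition w^5*8 + w^2*5:
Leading exponent of alpha (5) > leading exponent of beta (2).
Since alpha's term has higher exponent than beta's leading term,
the sum is simply alpha followed by beta.
Result = w^5*8 + w^2*5

w^5*8 + w^2*5


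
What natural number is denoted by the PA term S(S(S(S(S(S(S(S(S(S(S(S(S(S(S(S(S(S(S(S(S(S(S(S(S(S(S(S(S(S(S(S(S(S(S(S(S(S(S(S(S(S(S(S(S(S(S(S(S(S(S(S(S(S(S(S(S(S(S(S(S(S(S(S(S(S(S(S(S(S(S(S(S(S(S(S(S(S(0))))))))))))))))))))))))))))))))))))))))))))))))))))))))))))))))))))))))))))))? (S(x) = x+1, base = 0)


Counting successors applied to 0:
78 applications of S to 0 = 78

78


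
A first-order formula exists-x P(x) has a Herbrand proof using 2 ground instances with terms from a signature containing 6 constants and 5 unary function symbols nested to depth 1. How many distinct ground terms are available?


Herbrand terms by depth:
Depth 0: 6 constants
Depth 1: 30 new terms (running total: 36)
Total distinct ground terms = 36

36


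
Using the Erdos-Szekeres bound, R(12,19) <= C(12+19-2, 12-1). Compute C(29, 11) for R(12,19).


R(12,19) <= C(12+19-2, 12-1) = C(29, 11)
C(29, 11) = 29! / (11! * 18!)
= 34597290

34597290


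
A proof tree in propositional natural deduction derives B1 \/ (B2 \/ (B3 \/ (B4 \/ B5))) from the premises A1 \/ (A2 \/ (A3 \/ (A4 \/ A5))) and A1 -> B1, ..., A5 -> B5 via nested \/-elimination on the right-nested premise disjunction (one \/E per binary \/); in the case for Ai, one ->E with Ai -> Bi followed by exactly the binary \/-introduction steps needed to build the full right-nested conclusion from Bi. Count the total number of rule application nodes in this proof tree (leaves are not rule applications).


Constructive dilemma with 5 branches, all disjunctions right-nested:
- \/E: the premise has 4 binary \/, each eliminated once: 4 nodes.
- ->E: one per case (Ai with Ai -> Bi gives Bi): 5 nodes.
- \/I: in case i < n, Bi needs 1 step to form Bi \/ (B(i+1) \/ ...) and then i-1 steps to prepend B(i-1), ..., B1, i.e. i steps; in case i = n, B5 needs 4 prepend steps.
  \/I total = (1 + 2 + ... + 4) + 4 = 10 + 4 = 14 nodes.
Total = 4 + 5 + 14 = 23

23


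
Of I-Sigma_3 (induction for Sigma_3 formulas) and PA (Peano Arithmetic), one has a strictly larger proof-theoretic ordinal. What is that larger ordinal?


Proof-theoretic ordinal of I-Sigma_3 (induction for Sigma_3 formulas): omega^(omega^(omega^omega))
Proof-theoretic ordinal of PA (Peano Arithmetic): epsilon_0
Comparing: omega^(omega^(omega^omega)) < epsilon_0.
The larger ordinal is epsilon_0 (from PA (Peano Arithmetic)).

epsilon_0


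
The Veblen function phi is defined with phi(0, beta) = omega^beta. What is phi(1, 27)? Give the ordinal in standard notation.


phi(1, 27):
phi(1, beta) = epsilon_beta (the beta-th epsilon number).
phi(1, 27) = epsilon_27

epsilon_27


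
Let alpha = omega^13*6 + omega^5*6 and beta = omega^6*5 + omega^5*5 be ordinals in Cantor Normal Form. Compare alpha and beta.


Compare term by term from highest exponent:
alpha = omega^13*6 + omega^5*6
beta = omega^6*5 + omega^5*5
Term 1: alpha has omega^13*6, beta has omega^6*5
Term 2: alpha has omega^5*6, beta has omega^5*5
Result: alpha > beta

alpha > beta


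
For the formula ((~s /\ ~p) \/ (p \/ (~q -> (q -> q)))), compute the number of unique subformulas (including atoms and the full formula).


Formula: ((~s /\ ~p) \/ (p \/ (~q -> (q -> q))))
Subformulas found:
  1. q
  2. s
  3. p
  4. ~s
  5. ~p
  6. ~q
  7. (q -> q)
  8. (~s /\ ~p)
  9. (~q -> (q -> q))
  10. (p \/ (~q -> (q -> q)))
  11. ((~s /\ ~p) \/ (p \/ (~q -> (q -> q))))
Total distinct subformulas = 11

11


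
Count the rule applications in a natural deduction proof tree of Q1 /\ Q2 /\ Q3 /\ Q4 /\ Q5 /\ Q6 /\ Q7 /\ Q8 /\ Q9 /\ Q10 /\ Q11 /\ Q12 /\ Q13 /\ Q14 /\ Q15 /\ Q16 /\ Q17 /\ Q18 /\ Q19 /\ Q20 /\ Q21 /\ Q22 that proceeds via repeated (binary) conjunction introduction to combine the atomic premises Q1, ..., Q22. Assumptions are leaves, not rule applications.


The target conjunction has 22 conjuncts, i.e. 21 binary /\ connectives.
Each conjunction-intro joins two pieces, so 22 atoms require 22-1 = 21 applications.
Total inference nodes = 21

21


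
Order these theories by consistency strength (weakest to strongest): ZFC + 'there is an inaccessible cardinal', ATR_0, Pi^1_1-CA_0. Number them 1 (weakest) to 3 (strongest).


Ordering by consistency strength:
1. ATR_0
2. Pi^1_1-CA_0
3. ZFC + 'there is an inaccessible cardinal'


ZFC + 'there is an inaccessible cardinal'=3, ATR_0=1, Pi^1_1-CA_0=2


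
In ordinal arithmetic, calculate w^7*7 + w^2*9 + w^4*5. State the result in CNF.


Ordinal addition (w^7*7 + w^2*9) + w^4*5:
alpha's leading term has exponent 7 > beta's exponent 4, so it survives.
alpha's tail term has exponent 2 < beta's exponent 4, so it is absorbed by beta.
In ordinal addition, any term followed by a strictly larger-exponent term is absorbed.
Result = w^7*7 + w^4*5

w^7*7 + w^4*5


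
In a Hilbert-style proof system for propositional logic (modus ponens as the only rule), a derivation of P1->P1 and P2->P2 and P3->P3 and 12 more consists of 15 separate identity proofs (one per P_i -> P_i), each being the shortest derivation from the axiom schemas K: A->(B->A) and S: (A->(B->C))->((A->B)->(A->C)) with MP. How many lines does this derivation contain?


The shortest proof of A->A from K and S in the Hilbert calculus has exactly 5 lines:
(1) K instance A->((A->A)->A), (2) S instance, (3) MP on 1,2, (4) K instance A->(A->A), (5) MP on 3,4.
For 15 independent identities: 15 * 5 = 75 lines total.

75


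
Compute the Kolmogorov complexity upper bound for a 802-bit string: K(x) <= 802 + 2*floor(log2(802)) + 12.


floor(log2(802)) = 9
2 * 9 = 18
K(x) <= 802 + 18 + 12 = 832

832


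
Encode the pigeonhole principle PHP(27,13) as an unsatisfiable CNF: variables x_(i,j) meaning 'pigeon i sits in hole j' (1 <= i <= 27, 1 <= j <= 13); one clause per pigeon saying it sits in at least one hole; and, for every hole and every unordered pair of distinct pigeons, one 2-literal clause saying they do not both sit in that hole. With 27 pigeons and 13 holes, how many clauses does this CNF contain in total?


PHP(27,13): 27 pigeons, 13 holes, 27*13 = 351 variables.
- pigeon clauses: one per pigeon -> 27 clauses
- hole clauses: 13 holes * C(27,2) = 13 * 351 -> 4563 clauses
Total clauses = 27 + 4563 = 4590

4590
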